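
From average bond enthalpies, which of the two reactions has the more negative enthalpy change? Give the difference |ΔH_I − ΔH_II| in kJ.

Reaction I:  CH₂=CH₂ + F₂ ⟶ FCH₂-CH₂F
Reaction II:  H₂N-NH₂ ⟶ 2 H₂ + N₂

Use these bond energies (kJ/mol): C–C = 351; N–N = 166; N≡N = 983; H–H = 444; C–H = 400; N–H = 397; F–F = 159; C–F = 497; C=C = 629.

Reaction I, by 440 kJ

Reaction I:
  Bonds broken (reactants):
    C–H: 4 × 400 = 1600
    C=C: 1 × 629 = 629
    F–F: 1 × 159 = 159
    Σ(broken) = 2388 kJ
  Bonds formed (products):
    C–C: 1 × 351 = 351
    C–F: 2 × 497 = 994
    C–H: 4 × 400 = 1600
    Σ(formed) = 2945 kJ
  ΔH_I = 2388 − 2945 = −557 kJ
Reaction II:
  Bonds broken (reactants):
    N–H: 4 × 397 = 1588
    N–N: 1 × 166 = 166
    Σ(broken) = 1754 kJ
  Bonds formed (products):
    H–H: 2 × 444 = 888
    N≡N: 1 × 983 = 983
    Σ(formed) = 1871 kJ
  ΔH_II = 1754 − 1871 = −117 kJ
ΔH_I − ΔH_II = −440 kJ, so reaction I has the more negative ΔH; |ΔH_I − ΔH_II| = 440 kJ.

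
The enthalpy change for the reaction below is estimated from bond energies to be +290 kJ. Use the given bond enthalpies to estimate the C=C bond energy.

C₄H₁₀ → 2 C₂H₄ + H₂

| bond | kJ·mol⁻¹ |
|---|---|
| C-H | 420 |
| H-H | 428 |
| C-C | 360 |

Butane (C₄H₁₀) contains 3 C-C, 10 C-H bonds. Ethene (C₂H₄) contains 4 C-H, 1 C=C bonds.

Let D be the C=C bond energy.
Σ(broken) = 3×360 + 10×420 = 5280
Σ(formed) = 8×420 + 2×D + 1×428 = 3788 + 2D
ΔH = Σ(broken) − Σ(formed) = (5280) − (3788 + 2D) = +1492 − 2D
Setting this equal to +290 kJ gives 2D = 1202, so D = 601 kJ/mol.

D(C=C) ≈ 601 kJ/mol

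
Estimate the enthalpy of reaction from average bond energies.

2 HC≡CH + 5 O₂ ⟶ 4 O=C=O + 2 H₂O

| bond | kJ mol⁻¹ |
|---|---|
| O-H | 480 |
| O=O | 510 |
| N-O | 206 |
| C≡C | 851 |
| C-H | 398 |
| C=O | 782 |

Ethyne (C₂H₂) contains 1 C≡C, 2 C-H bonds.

Bonds broken (reactants):
  C≡C: 2 × 851 = 1702
  C-H: 4 × 398 = 1592
  O=O: 5 × 510 = 2550
  Σ(broken) = 5844 kJ
Bonds formed (products):
  C=O: 8 × 782 = 6256
  O-H: 4 × 480 = 1920
  Σ(formed) = 8176 kJ
ΔH = Σ(broken) − Σ(formed) = 5844 − 8176 = −2332 kJ

ΔH ≈ −2332 kJ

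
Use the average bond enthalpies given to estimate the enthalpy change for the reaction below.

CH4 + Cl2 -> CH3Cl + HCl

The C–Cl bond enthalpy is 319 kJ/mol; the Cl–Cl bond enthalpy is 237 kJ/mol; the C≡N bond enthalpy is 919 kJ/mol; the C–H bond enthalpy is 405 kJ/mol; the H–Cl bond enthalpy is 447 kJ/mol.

ΔH ≈ −124 kJ

Bonds broken (reactants):
  C–H: 4 × 405 = 1620
  Cl–Cl: 1 × 237 = 237
  Σ(broken) = 1857 kJ
Bonds formed (products):
  C–Cl: 1 × 319 = 319
  C–H: 3 × 405 = 1215
  H–Cl: 1 × 447 = 447
  Σ(formed) = 1981 kJ
ΔH = Σ(broken) − Σ(formed) = 1857 − 1981 = −124 kJ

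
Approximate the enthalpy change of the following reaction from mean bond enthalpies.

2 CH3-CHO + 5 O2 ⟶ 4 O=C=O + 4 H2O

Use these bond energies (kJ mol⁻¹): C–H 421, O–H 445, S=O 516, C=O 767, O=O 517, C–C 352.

Bonds broken (reactants):
  C–C: 2 × 352 = 704
  C–H: 8 × 421 = 3368
  C=O: 2 × 767 = 1534
  O=O: 5 × 517 = 2585
  Σ(broken) = 8191 kJ
Bonds formed (products):
  C=O: 8 × 767 = 6136
  O–H: 8 × 445 = 3560
  Σ(formed) = 9696 kJ
ΔH = Σ(broken) − Σ(formed) = 8191 − 9696 = −1505 kJ

ΔH ≈ −1505 kJ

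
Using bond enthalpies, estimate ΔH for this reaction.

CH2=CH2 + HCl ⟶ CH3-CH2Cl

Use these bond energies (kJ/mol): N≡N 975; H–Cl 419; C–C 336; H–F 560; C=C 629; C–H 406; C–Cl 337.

Bonds broken (reactants):
  C–H: 4 × 406 = 1624
  C=C: 1 × 629 = 629
  H–Cl: 1 × 419 = 419
  Σ(broken) = 2672 kJ
Bonds formed (products):
  C–C: 1 × 336 = 336
  C–Cl: 1 × 337 = 337
  C–H: 5 × 406 = 2030
  Σ(formed) = 2703 kJ
ΔH = Σ(broken) − Σ(formed) = 2672 − 2703 = −31 kJ

ΔH ≈ −31 kJ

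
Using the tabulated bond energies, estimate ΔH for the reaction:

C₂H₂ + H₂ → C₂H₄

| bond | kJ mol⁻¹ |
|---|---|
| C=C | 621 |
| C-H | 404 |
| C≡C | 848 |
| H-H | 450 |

Bonds broken (reactants):
  C≡C: 1 × 848 = 848
  C-H: 2 × 404 = 808
  H-H: 1 × 450 = 450
  Σ(broken) = 2106 kJ
Bonds formed (products):
  C-H: 4 × 404 = 1616
  C=C: 1 × 621 = 621
  Σ(formed) = 2237 kJ
ΔH = Σ(broken) − Σ(formed) = 2106 − 2237 = −131 kJ

ΔH ≈ −131 kJ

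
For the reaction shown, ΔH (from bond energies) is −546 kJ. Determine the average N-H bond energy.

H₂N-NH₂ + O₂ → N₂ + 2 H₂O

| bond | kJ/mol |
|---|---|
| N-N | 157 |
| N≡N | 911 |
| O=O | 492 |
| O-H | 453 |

Let D be the N-H bond energy.
Σ(broken) = 4×D + 1×157 + 1×492 = 649 + 4D
Σ(formed) = 1×911 + 4×453 = 2723
ΔH = Σ(broken) − Σ(formed) = (649 + 4D) − (2723) = −2074 + 4D
Setting this equal to −546 kJ gives 4D = 1528, so D = 382 kJ/mol.

D(N-H) ≈ 382 kJ/mol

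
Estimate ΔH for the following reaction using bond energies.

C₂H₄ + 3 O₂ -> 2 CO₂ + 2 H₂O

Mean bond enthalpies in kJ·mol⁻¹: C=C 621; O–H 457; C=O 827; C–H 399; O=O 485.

Bonds broken (reactants):
  C–H: 4 × 399 = 1596
  C=C: 1 × 621 = 621
  O=O: 3 × 485 = 1455
  Σ(broken) = 3672 kJ
Bonds formed (products):
  C=O: 4 × 827 = 3308
  O–H: 4 × 457 = 1828
  Σ(formed) = 5136 kJ
ΔH = Σ(broken) − Σ(formed) = 3672 − 5136 = −1464 kJ

ΔH ≈ −1464 kJ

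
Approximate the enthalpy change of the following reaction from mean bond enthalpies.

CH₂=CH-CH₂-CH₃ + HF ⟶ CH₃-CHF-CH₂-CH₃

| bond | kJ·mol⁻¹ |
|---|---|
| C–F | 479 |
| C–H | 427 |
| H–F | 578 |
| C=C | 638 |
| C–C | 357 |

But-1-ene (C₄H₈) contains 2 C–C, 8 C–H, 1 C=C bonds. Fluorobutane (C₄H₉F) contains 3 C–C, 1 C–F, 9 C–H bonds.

Bonds broken (reactants):
  C–C: 2 × 357 = 714
  C–H: 8 × 427 = 3416
  C=C: 1 × 638 = 638
  H–F: 1 × 578 = 578
  Σ(broken) = 5346 kJ
Bonds formed (products):
  C–C: 3 × 357 = 1071
  C–F: 1 × 479 = 479
  C–H: 9 × 427 = 3843
  Σ(formed) = 5393 kJ
ΔH = Σ(broken) − Σ(formed) = 5346 − 5393 = −47 kJ

ΔH ≈ −47 kJ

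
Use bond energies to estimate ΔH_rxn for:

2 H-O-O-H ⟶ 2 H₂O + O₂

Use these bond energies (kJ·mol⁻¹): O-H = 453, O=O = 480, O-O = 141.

Bonds broken (reactants):
  O-H: 4 × 453 = 1812
  O-O: 2 × 141 = 282
  Σ(broken) = 2094 kJ
Bonds formed (products):
  O-H: 4 × 453 = 1812
  O=O: 1 × 480 = 480
  Σ(formed) = 2292 kJ
ΔH = Σ(broken) − Σ(formed) = 2094 − 2292 = −198 kJ

ΔH ≈ −198 kJ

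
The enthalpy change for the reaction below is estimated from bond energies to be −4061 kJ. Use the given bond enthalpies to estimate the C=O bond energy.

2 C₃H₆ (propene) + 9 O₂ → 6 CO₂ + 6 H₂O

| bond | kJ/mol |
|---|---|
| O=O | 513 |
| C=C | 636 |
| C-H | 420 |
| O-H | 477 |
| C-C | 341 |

Let D be the C=O bond energy.
Σ(broken) = 2×341 + 12×420 + 2×636 + 9×513 = 11611
Σ(formed) = 12×D + 12×477 = 5724 + 12D
ΔH = Σ(broken) − Σ(formed) = (11611) − (5724 + 12D) = +5887 − 12D
Setting this equal to −4061 kJ gives 12D = 9948, so D = 829 kJ/mol.

D(C=O) ≈ 829 kJ/mol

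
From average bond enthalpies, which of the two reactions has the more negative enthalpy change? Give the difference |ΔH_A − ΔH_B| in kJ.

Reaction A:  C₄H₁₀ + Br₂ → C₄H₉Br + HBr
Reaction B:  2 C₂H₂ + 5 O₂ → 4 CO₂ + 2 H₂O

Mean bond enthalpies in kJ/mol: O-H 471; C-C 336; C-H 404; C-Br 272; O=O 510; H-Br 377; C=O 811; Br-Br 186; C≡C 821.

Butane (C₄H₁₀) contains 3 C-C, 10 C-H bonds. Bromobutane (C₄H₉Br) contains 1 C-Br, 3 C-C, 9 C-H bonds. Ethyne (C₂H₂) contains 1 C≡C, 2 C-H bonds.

Reaction A:
  Bonds broken (reactants):
    Br-Br: 1 × 186 = 186
    C-C: 3 × 336 = 1008
    C-H: 10 × 404 = 4040
    Σ(broken) = 5234 kJ
  Bonds formed (products):
    C-Br: 1 × 272 = 272
    C-C: 3 × 336 = 1008
    C-H: 9 × 404 = 3636
    H-Br: 1 × 377 = 377
    Σ(formed) = 5293 kJ
  ΔH_A = 5234 − 5293 = −59 kJ
Reaction B:
  Bonds broken (reactants):
    C≡C: 2 × 821 = 1642
    C-H: 4 × 404 = 1616
    O=O: 5 × 510 = 2550
    Σ(broken) = 5808 kJ
  Bonds formed (products):
    C=O: 8 × 811 = 6488
    O-H: 4 × 471 = 1884
    Σ(formed) = 8372 kJ
  ΔH_B = 5808 − 8372 = −2564 kJ
ΔH_A − ΔH_B = +2505 kJ, so reaction B has the more negative ΔH; |ΔH_A − ΔH_B| = 2505 kJ.

Reaction B, by 2505 kJ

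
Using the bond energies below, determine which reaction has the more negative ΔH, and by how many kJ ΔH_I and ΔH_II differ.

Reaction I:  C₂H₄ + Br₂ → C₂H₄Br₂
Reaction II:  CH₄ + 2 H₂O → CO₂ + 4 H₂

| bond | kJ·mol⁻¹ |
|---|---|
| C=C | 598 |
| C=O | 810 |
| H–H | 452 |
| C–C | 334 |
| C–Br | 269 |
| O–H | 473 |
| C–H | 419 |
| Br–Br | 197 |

Reaction I, by 217 kJ

Reaction I:
  Bonds broken (reactants):
    Br–Br: 1 × 197 = 197
    C–H: 4 × 419 = 1676
    C=C: 1 × 598 = 598
    Σ(broken) = 2471 kJ
  Bonds formed (products):
    C–Br: 2 × 269 = 538
    C–C: 1 × 334 = 334
    C–H: 4 × 419 = 1676
    Σ(formed) = 2548 kJ
  ΔH_I = 2471 − 2548 = −77 kJ
Reaction II:
  Bonds broken (reactants):
    C–H: 4 × 419 = 1676
    O–H: 4 × 473 = 1892
    Σ(broken) = 3568 kJ
  Bonds formed (products):
    C=O: 2 × 810 = 1620
    H–H: 4 × 452 = 1808
    Σ(formed) = 3428 kJ
  ΔH_II = 3568 − 3428 = +140 kJ
ΔH_I − ΔH_II = −217 kJ, so reaction I has the more negative ΔH; |ΔH_I − ΔH_II| = 217 kJ.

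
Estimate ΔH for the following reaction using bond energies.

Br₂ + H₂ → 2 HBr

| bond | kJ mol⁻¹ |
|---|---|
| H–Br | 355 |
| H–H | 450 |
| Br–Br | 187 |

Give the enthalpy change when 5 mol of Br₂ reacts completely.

Bonds broken (reactants):
  Br–Br: 1 × 187 = 187
  H–H: 1 × 450 = 450
  Σ(broken) = 637 kJ
Bonds formed (products):
  H–Br: 2 × 355 = 710
  Σ(formed) = 710 kJ
ΔH = Σ(broken) − Σ(formed) = 637 − 710 = −73 kJ
For 5× the reaction as written: 5 × (−73) = −365 kJ

ΔH = −365 kJ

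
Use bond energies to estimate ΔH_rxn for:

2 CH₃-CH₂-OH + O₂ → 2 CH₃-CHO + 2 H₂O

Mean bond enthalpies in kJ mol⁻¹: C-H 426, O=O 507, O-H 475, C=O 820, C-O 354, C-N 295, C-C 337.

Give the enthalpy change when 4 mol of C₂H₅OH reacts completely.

Bonds broken (reactants):
  C-C: 2 × 337 = 674
  C-H: 10 × 426 = 4260
  C-O: 2 × 354 = 708
  O-H: 2 × 475 = 950
  O=O: 1 × 507 = 507
  Σ(broken) = 7099 kJ
Bonds formed (products):
  C-C: 2 × 337 = 674
  C-H: 8 × 426 = 3408
  C=O: 2 × 820 = 1640
  O-H: 4 × 475 = 1900
  Σ(formed) = 7622 kJ
ΔH = Σ(broken) − Σ(formed) = 7099 − 7622 = −523 kJ
For 2× the reaction as written: 2 × (−523) = −1046 kJ

ΔH = −1046 kJ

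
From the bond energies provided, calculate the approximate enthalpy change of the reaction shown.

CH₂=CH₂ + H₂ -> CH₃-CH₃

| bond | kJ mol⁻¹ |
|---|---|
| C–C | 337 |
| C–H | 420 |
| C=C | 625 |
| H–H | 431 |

ΔH ≈ −121 kJ

Bonds broken (reactants):
  C–H: 4 × 420 = 1680
  C=C: 1 × 625 = 625
  H–H: 1 × 431 = 431
  Σ(broken) = 2736 kJ
Bonds formed (products):
  C–C: 1 × 337 = 337
  C–H: 6 × 420 = 2520
  Σ(formed) = 2857 kJ
ΔH = Σ(broken) − Σ(formed) = 2736 − 2857 = −121 kJ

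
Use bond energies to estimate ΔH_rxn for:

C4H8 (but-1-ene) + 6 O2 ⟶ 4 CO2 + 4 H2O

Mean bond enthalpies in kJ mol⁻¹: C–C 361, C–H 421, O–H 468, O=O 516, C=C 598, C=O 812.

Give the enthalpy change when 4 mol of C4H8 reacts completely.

ΔH = −9824 kJ

Bonds broken (reactants):
  C–C: 2 × 361 = 722
  C–H: 8 × 421 = 3368
  C=C: 1 × 598 = 598
  O=O: 6 × 516 = 3096
  Σ(broken) = 7784 kJ
Bonds formed (products):
  C=O: 8 × 812 = 6496
  O–H: 8 × 468 = 3744
  Σ(formed) = 10240 kJ
ΔH = Σ(broken) − Σ(formed) = 7784 − 10240 = −2456 kJ
For 4× the reaction as written: 4 × (−2456) = −9824 kJ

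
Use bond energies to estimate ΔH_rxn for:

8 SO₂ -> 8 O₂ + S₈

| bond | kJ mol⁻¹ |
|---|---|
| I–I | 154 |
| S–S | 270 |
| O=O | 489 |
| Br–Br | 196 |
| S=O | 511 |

ΔH ≈ +2104 kJ

Bonds broken (reactants):
  S=O: 16 × 511 = 8176
  Σ(broken) = 8176 kJ
Bonds formed (products):
  O=O: 8 × 489 = 3912
  S–S: 8 × 270 = 2160
  Σ(formed) = 6072 kJ
ΔH = Σ(broken) − Σ(formed) = 8176 − 6072 = +2104 kJ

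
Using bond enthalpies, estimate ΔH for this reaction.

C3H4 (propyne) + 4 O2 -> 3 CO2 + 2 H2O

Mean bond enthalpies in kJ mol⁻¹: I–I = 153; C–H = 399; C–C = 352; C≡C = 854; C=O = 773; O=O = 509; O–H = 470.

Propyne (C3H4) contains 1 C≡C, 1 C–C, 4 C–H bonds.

ΔH ≈ −1680 kJ

Bonds broken (reactants):
  C≡C: 1 × 854 = 854
  C–C: 1 × 352 = 352
  C–H: 4 × 399 = 1596
  O=O: 4 × 509 = 2036
  Σ(broken) = 4838 kJ
Bonds formed (products):
  C=O: 6 × 773 = 4638
  O–H: 4 × 470 = 1880
  Σ(formed) = 6518 kJ
ΔH = Σ(broken) − Σ(formed) = 4838 − 6518 = −1680 kJ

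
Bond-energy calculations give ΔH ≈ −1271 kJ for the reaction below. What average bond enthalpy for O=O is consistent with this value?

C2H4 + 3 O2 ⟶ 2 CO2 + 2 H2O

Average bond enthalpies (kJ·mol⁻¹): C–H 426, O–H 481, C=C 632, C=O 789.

Let D be the O=O bond energy.
Σ(broken) = 4×426 + 1×632 + 3×D = 2336 + 3D
Σ(formed) = 4×789 + 4×481 = 5080
ΔH = Σ(broken) − Σ(formed) = (2336 + 3D) − (5080) = −2744 + 3D
Setting this equal to −1271 kJ gives 3D = 1473, so D = 491 kJ/mol.

D(O=O) ≈ 491 kJ/mol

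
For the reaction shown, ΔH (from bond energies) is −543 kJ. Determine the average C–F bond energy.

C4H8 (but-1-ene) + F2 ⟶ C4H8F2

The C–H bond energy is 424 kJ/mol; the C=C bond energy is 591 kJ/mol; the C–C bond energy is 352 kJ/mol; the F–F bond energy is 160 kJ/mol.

Let D be the C–F bond energy.
Σ(broken) = 2×352 + 8×424 + 1×591 + 1×160 = 4847
Σ(formed) = 3×352 + 2×D + 8×424 = 4448 + 2D
ΔH = Σ(broken) − Σ(formed) = (4847) − (4448 + 2D) = +399 − 2D
Setting this equal to −543 kJ gives 2D = 942, so D = 471 kJ/mol.

D(C–F) ≈ 471 kJ/mol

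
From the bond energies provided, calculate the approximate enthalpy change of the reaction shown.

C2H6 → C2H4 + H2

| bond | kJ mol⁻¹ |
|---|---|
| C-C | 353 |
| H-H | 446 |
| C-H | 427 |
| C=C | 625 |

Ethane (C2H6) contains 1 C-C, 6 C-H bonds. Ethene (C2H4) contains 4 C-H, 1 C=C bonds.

ΔH ≈ +136 kJ

Bonds broken (reactants):
  C-C: 1 × 353 = 353
  C-H: 6 × 427 = 2562
  Σ(broken) = 2915 kJ
Bonds formed (products):
  C-H: 4 × 427 = 1708
  C=C: 1 × 625 = 625
  H-H: 1 × 446 = 446
  Σ(formed) = 2779 kJ
ΔH = Σ(broken) − Σ(formed) = 2915 − 2779 = +136 kJ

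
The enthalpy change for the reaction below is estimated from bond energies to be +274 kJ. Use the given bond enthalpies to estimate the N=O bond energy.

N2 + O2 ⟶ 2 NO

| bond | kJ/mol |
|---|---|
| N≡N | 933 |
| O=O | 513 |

Let D be the N=O bond energy.
Σ(broken) = 1×933 + 1×513 = 1446
Σ(formed) = 2×D = 2D
ΔH = Σ(broken) − Σ(formed) = (1446) − (2D) = +1446 − 2D
Setting this equal to +274 kJ gives 2D = 1172, so D = 586 kJ/mol.

D(N=O) ≈ 586 kJ/mol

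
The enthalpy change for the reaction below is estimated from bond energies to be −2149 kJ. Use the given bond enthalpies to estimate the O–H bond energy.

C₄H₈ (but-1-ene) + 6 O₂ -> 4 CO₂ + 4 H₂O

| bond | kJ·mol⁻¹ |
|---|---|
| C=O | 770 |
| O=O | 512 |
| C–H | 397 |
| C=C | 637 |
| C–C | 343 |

Let D be the O–H bond energy.
Σ(broken) = 2×343 + 8×397 + 1×637 + 6×512 = 7571
Σ(formed) = 8×770 + 8×D = 6160 + 8D
ΔH = Σ(broken) − Σ(formed) = (7571) − (6160 + 8D) = +1411 − 8D
Setting this equal to −2149 kJ gives 8D = 3560, so D = 445 kJ/mol.

D(O–H) ≈ 445 kJ/mol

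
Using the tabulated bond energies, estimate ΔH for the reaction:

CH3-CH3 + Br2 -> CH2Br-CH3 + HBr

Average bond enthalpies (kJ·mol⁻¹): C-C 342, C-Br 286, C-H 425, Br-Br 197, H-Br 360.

Bonds broken (reactants):
  Br-Br: 1 × 197 = 197
  C-C: 1 × 342 = 342
  C-H: 6 × 425 = 2550
  Σ(broken) = 3089 kJ
Bonds formed (products):
  C-Br: 1 × 286 = 286
  C-C: 1 × 342 = 342
  C-H: 5 × 425 = 2125
  H-Br: 1 × 360 = 360
  Σ(formed) = 3113 kJ
ΔH = Σ(broken) − Σ(formed) = 3089 − 3113 = −24 kJ

ΔH ≈ −24 kJ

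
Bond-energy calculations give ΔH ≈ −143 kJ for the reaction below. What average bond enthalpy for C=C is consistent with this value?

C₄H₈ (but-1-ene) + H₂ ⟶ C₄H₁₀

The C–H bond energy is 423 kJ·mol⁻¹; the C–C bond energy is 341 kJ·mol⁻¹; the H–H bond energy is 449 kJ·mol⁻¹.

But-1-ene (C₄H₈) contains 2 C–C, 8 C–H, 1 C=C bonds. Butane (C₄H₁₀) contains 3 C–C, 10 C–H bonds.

D(C=C) ≈ 595 kJ/mol

Let D be the C=C bond energy.
Σ(broken) = 2×341 + 8×423 + 1×D + 1×449 = 4515 + D
Σ(formed) = 3×341 + 10×423 = 5253
ΔH = Σ(broken) − Σ(formed) = (4515 + D) − (5253) = −738 + D
Setting this equal to −143 kJ gives D = 595 kJ/mol.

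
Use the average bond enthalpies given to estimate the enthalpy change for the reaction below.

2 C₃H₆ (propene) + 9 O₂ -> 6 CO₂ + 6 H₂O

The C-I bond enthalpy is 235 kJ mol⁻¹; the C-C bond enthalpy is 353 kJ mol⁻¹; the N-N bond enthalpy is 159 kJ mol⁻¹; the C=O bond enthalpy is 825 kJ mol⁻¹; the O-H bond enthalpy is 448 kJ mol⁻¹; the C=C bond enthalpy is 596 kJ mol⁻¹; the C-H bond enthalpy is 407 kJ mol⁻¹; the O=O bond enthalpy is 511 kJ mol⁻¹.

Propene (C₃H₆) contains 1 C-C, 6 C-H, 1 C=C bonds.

ΔH ≈ −3895 kJ

Bonds broken (reactants):
  C-C: 2 × 353 = 706
  C-H: 12 × 407 = 4884
  C=C: 2 × 596 = 1192
  O=O: 9 × 511 = 4599
  Σ(broken) = 11381 kJ
Bonds formed (products):
  C=O: 12 × 825 = 9900
  O-H: 12 × 448 = 5376
  Σ(formed) = 15276 kJ
ΔH = Σ(broken) − Σ(formed) = 11381 − 15276 = −3895 kJ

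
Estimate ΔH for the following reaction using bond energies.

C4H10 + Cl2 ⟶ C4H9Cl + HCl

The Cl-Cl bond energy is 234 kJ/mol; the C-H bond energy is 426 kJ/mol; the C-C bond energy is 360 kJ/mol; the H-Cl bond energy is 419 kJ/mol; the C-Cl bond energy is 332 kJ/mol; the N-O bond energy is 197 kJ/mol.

Bonds broken (reactants):
  C-C: 3 × 360 = 1080
  C-H: 10 × 426 = 4260
  Cl-Cl: 1 × 234 = 234
  Σ(broken) = 5574 kJ
Bonds formed (products):
  C-C: 3 × 360 = 1080
  C-Cl: 1 × 332 = 332
  C-H: 9 × 426 = 3834
  H-Cl: 1 × 419 = 419
  Σ(formed) = 5665 kJ
ΔH = Σ(broken) − Σ(formed) = 5574 − 5665 = −91 kJ

ΔH ≈ −91 kJ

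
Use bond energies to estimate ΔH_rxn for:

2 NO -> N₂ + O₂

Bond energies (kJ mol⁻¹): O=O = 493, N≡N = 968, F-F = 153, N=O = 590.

ΔH ≈ −281 kJ

Bonds broken (reactants):
  N=O: 2 × 590 = 1180
  Σ(broken) = 1180 kJ
Bonds formed (products):
  N≡N: 1 × 968 = 968
  O=O: 1 × 493 = 493
  Σ(formed) = 1461 kJ
ΔH = Σ(broken) − Σ(formed) = 1180 − 1461 = −281 kJ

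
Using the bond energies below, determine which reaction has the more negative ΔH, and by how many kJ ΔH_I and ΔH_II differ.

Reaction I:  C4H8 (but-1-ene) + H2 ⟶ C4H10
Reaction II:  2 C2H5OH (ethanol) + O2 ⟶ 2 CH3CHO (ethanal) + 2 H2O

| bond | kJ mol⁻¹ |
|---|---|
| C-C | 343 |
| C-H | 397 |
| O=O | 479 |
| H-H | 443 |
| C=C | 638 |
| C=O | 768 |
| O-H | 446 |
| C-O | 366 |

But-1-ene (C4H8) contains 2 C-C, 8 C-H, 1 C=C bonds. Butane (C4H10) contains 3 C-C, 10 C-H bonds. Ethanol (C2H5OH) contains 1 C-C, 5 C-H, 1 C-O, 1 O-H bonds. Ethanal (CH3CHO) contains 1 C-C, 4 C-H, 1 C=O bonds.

Reaction I:
  Bonds broken (reactants):
    C-C: 2 × 343 = 686
    C-H: 8 × 397 = 3176
    C=C: 1 × 638 = 638
    H-H: 1 × 443 = 443
    Σ(broken) = 4943 kJ
  Bonds formed (products):
    C-C: 3 × 343 = 1029
    C-H: 10 × 397 = 3970
    Σ(formed) = 4999 kJ
  ΔH_I = 4943 − 4999 = −56 kJ
Reaction II:
  Bonds broken (reactants):
    C-C: 2 × 343 = 686
    C-H: 10 × 397 = 3970
    C-O: 2 × 366 = 732
    O-H: 2 × 446 = 892
    O=O: 1 × 479 = 479
    Σ(broken) = 6759 kJ
  Bonds formed (products):
    C-C: 2 × 343 = 686
    C-H: 8 × 397 = 3176
    C=O: 2 × 768 = 1536
    O-H: 4 × 446 = 1784
    Σ(formed) = 7182 kJ
  ΔH_II = 6759 − 7182 = −423 kJ
ΔH_I − ΔH_II = +367 kJ, so reaction II has the more negative ΔH; |ΔH_I − ΔH_II| = 367 kJ.

Reaction II, by 367 kJ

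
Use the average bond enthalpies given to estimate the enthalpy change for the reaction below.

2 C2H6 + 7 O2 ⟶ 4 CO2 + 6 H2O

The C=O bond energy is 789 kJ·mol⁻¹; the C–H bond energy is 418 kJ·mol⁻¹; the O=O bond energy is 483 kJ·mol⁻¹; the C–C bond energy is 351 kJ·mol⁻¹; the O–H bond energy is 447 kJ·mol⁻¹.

Bonds broken (reactants):
  C–C: 2 × 351 = 702
  C–H: 12 × 418 = 5016
  O=O: 7 × 483 = 3381
  Σ(broken) = 9099 kJ
Bonds formed (products):
  C=O: 8 × 789 = 6312
  O–H: 12 × 447 = 5364
  Σ(formed) = 11676 kJ
ΔH = Σ(broken) − Σ(formed) = 9099 − 11676 = −2577 kJ

ΔH ≈ −2577 kJ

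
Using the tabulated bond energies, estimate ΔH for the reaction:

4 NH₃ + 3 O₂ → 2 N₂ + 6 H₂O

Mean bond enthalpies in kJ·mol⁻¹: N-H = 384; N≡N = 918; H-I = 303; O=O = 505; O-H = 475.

Bonds broken (reactants):
  N-H: 12 × 384 = 4608
  O=O: 3 × 505 = 1515
  Σ(broken) = 6123 kJ
Bonds formed (products):
  N≡N: 2 × 918 = 1836
  O-H: 12 × 475 = 5700
  Σ(formed) = 7536 kJ
ΔH = Σ(broken) − Σ(formed) = 6123 − 7536 = −1413 kJ

ΔH ≈ −1413 kJ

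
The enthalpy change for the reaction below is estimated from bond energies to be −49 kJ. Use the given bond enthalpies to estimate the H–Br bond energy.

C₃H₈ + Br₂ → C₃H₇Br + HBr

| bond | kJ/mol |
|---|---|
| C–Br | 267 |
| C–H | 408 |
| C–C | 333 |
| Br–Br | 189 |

Let D be the H–Br bond energy.
Σ(broken) = 1×189 + 2×333 + 8×408 = 4119
Σ(formed) = 1×267 + 2×333 + 7×408 + 1×D = 3789 + D
ΔH = Σ(broken) − Σ(formed) = (4119) − (3789 + D) = +330 − D
Setting this equal to −49 kJ gives D = 379 kJ/mol.

D(H–Br) ≈ 379 kJ/mol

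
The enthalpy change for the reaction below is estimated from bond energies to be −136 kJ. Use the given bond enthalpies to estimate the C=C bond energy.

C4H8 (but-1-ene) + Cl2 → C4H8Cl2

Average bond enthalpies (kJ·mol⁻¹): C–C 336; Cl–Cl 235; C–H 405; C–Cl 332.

D(C=C) ≈ 629 kJ/mol

Let D be the C=C bond energy.
Σ(broken) = 2×336 + 8×405 + 1×D + 1×235 = 4147 + D
Σ(formed) = 3×336 + 2×332 + 8×405 = 4912
ΔH = Σ(broken) − Σ(formed) = (4147 + D) − (4912) = −765 + D
Setting this equal to −136 kJ gives D = 629 kJ/mol.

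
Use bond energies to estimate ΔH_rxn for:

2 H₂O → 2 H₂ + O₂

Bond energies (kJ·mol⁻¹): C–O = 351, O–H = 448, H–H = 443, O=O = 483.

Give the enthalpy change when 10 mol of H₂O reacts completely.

Bonds broken (reactants):
  O–H: 4 × 448 = 1792
  Σ(broken) = 1792 kJ
Bonds formed (products):
  H–H: 2 × 443 = 886
  O=O: 1 × 483 = 483
  Σ(formed) = 1369 kJ
ΔH = Σ(broken) − Σ(formed) = 1792 − 1369 = +423 kJ
For 5× the reaction as written: 5 × (+423) = +2115 kJ

ΔH = +2115 kJ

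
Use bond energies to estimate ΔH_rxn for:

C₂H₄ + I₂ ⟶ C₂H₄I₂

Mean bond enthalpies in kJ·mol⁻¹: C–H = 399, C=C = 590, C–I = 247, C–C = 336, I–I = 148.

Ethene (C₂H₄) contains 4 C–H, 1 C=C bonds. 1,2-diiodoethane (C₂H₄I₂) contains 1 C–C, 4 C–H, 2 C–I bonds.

ΔH ≈ −92 kJ

Bonds broken (reactants):
  C–H: 4 × 399 = 1596
  C=C: 1 × 590 = 590
  I–I: 1 × 148 = 148
  Σ(broken) = 2334 kJ
Bonds formed (products):
  C–C: 1 × 336 = 336
  C–H: 4 × 399 = 1596
  C–I: 2 × 247 = 494
  Σ(formed) = 2426 kJ
ΔH = Σ(broken) − Σ(formed) = 2334 − 2426 = −92 kJ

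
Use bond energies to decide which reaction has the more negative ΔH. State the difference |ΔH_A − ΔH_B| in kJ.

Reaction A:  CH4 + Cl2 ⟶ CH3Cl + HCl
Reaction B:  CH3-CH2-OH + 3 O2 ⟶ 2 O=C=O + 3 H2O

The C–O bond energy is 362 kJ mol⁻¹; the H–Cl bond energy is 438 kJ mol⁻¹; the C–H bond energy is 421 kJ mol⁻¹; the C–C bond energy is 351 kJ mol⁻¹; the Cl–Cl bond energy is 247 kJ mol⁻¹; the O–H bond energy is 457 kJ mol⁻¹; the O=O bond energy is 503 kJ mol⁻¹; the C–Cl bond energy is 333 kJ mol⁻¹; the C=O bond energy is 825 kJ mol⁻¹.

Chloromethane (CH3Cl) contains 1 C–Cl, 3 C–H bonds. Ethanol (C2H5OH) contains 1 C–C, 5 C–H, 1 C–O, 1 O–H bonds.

Reaction A:
  Bonds broken (reactants):
    C–H: 4 × 421 = 1684
    Cl–Cl: 1 × 247 = 247
    Σ(broken) = 1931 kJ
  Bonds formed (products):
    C–Cl: 1 × 333 = 333
    C–H: 3 × 421 = 1263
    H–Cl: 1 × 438 = 438
    Σ(formed) = 2034 kJ
  ΔH_A = 1931 − 2034 = −103 kJ
Reaction B:
  Bonds broken (reactants):
    C–C: 1 × 351 = 351
    C–H: 5 × 421 = 2105
    C–O: 1 × 362 = 362
    O–H: 1 × 457 = 457
    O=O: 3 × 503 = 1509
    Σ(broken) = 4784 kJ
  Bonds formed (products):
    C=O: 4 × 825 = 3300
    O–H: 6 × 457 = 2742
    Σ(formed) = 6042 kJ
  ΔH_B = 4784 − 6042 = −1258 kJ
ΔH_A − ΔH_B = +1155 kJ, so reaction B has the more negative ΔH; |ΔH_A − ΔH_B| = 1155 kJ.

Reaction B, by 1155 kJ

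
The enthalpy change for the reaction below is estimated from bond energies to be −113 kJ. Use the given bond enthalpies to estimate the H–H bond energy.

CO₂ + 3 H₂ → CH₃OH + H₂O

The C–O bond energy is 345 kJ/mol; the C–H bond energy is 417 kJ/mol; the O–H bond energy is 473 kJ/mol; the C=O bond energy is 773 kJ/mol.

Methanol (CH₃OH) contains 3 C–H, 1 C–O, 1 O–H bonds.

D(H–H) ≈ 452 kJ/mol

Let D be the H–H bond energy.
Σ(broken) = 2×773 + 3×D = 1546 + 3D
Σ(formed) = 3×417 + 1×345 + 3×473 = 3015
ΔH = Σ(broken) − Σ(formed) = (1546 + 3D) − (3015) = −1469 + 3D
Setting this equal to −113 kJ gives 3D = 1356, so D = 452 kJ/mol.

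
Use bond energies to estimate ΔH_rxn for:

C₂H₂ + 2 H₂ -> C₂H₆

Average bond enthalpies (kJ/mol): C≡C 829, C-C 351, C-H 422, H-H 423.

Bonds broken (reactants):
  C≡C: 1 × 829 = 829
  C-H: 2 × 422 = 844
  H-H: 2 × 423 = 846
  Σ(broken) = 2519 kJ
Bonds formed (products):
  C-C: 1 × 351 = 351
  C-H: 6 × 422 = 2532
  Σ(formed) = 2883 kJ
ΔH = Σ(broken) − Σ(formed) = 2519 − 2883 = −364 kJ

ΔH ≈ −364 kJ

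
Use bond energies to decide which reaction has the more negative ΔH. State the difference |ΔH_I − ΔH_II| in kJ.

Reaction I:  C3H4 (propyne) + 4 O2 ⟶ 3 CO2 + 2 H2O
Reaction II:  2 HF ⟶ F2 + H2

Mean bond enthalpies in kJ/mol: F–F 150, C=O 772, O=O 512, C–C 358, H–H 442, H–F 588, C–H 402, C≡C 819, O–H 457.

Reaction I, by 2211 kJ

Reaction I:
  Bonds broken (reactants):
    C≡C: 1 × 819 = 819
    C–C: 1 × 358 = 358
    C–H: 4 × 402 = 1608
    O=O: 4 × 512 = 2048
    Σ(broken) = 4833 kJ
  Bonds formed (products):
    C=O: 6 × 772 = 4632
    O–H: 4 × 457 = 1828
    Σ(formed) = 6460 kJ
  ΔH_I = 4833 − 6460 = −1627 kJ
Reaction II:
  Bonds broken (reactants):
    H–F: 2 × 588 = 1176
    Σ(broken) = 1176 kJ
  Bonds formed (products):
    F–F: 1 × 150 = 150
    H–H: 1 × 442 = 442
    Σ(formed) = 592 kJ
  ΔH_II = 1176 − 592 = +584 kJ
ΔH_I − ΔH_II = −2211 kJ, so reaction I has the more negative ΔH; |ΔH_I − ΔH_II| = 2211 kJ.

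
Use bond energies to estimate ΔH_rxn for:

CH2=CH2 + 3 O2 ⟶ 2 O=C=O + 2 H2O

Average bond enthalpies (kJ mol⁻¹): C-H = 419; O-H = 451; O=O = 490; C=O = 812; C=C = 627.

ΔH ≈ −1279 kJ

Bonds broken (reactants):
  C-H: 4 × 419 = 1676
  C=C: 1 × 627 = 627
  O=O: 3 × 490 = 1470
  Σ(broken) = 3773 kJ
Bonds formed (products):
  C=O: 4 × 812 = 3248
  O-H: 4 × 451 = 1804
  Σ(formed) = 5052 kJ
ΔH = Σ(broken) − Σ(formed) = 3773 − 5052 = −1279 kJ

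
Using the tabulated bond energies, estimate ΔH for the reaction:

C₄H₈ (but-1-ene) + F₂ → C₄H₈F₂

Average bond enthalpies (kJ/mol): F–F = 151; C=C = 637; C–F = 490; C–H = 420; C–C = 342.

ΔH ≈ −534 kJ

Bonds broken (reactants):
  C–C: 2 × 342 = 684
  C–H: 8 × 420 = 3360
  C=C: 1 × 637 = 637
  F–F: 1 × 151 = 151
  Σ(broken) = 4832 kJ
Bonds formed (products):
  C–C: 3 × 342 = 1026
  C–F: 2 × 490 = 980
  C–H: 8 × 420 = 3360
  Σ(formed) = 5366 kJ
ΔH = Σ(broken) − Σ(formed) = 4832 − 5366 = −534 kJ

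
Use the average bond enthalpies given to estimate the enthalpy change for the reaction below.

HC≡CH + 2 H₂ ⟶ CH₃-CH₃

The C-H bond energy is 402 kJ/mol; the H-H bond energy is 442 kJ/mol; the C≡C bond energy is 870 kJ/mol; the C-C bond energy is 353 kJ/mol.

ΔH ≈ −207 kJ

Bonds broken (reactants):
  C≡C: 1 × 870 = 870
  C-H: 2 × 402 = 804
  H-H: 2 × 442 = 884
  Σ(broken) = 2558 kJ
Bonds formed (products):
  C-C: 1 × 353 = 353
  C-H: 6 × 402 = 2412
  Σ(formed) = 2765 kJ
ΔH = Σ(broken) − Σ(formed) = 2558 − 2765 = −207 kJ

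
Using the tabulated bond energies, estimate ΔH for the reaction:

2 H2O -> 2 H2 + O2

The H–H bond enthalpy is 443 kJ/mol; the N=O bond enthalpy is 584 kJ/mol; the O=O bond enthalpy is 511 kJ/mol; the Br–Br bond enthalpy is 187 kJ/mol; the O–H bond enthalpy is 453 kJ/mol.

Bonds broken (reactants):
  O–H: 4 × 453 = 1812
  Σ(broken) = 1812 kJ
Bonds formed (products):
  H–H: 2 × 443 = 886
  O=O: 1 × 511 = 511
  Σ(formed) = 1397 kJ
ΔH = Σ(broken) − Σ(formed) = 1812 − 1397 = +415 kJ

ΔH ≈ +415 kJ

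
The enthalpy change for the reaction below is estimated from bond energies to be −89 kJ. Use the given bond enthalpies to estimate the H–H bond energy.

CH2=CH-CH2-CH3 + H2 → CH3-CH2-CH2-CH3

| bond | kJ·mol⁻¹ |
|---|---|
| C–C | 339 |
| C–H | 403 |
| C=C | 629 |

Let D be the H–H bond energy.
Σ(broken) = 2×339 + 8×403 + 1×629 + 1×D = 4531 + D
Σ(formed) = 3×339 + 10×403 = 5047
ΔH = Σ(broken) − Σ(formed) = (4531 + D) − (5047) = −516 + D
Setting this equal to −89 kJ gives D = 427 kJ/mol.

D(H–H) ≈ 427 kJ/mol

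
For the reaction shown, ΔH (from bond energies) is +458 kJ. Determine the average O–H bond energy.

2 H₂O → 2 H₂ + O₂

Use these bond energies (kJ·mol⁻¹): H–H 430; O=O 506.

Let D be the O–H bond energy.
Σ(broken) = 4×D = 4D
Σ(formed) = 2×430 + 1×506 = 1366
ΔH = Σ(broken) − Σ(formed) = (4D) − (1366) = −1366 + 4D
Setting this equal to +458 kJ gives 4D = 1824, so D = 456 kJ/mol.

D(O–H) ≈ 456 kJ/mol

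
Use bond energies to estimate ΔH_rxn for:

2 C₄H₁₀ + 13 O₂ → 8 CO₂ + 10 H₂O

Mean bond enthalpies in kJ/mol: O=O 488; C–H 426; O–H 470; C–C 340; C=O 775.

ΔH ≈ −4896 kJ

Bonds broken (reactants):
  C–C: 6 × 340 = 2040
  C–H: 20 × 426 = 8520
  O=O: 13 × 488 = 6344
  Σ(broken) = 16904 kJ
Bonds formed (products):
  C=O: 16 × 775 = 12400
  O–H: 20 × 470 = 9400
  Σ(formed) = 21800 kJ
ΔH = Σ(broken) − Σ(formed) = 16904 − 21800 = −4896 kJ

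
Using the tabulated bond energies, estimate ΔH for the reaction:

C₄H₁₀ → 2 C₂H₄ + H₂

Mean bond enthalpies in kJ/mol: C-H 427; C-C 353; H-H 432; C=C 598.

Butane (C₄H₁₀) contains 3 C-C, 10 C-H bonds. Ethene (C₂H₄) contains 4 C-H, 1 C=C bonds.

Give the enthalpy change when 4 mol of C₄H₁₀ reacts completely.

ΔH = +1140 kJ

Bonds broken (reactants):
  C-C: 3 × 353 = 1059
  C-H: 10 × 427 = 4270
  Σ(broken) = 5329 kJ
Bonds formed (products):
  C-H: 8 × 427 = 3416
  C=C: 2 × 598 = 1196
  H-H: 1 × 432 = 432
  Σ(formed) = 5044 kJ
ΔH = Σ(broken) − Σ(formed) = 5329 − 5044 = +285 kJ
For 4× the reaction as written: 4 × (+285) = +1140 kJ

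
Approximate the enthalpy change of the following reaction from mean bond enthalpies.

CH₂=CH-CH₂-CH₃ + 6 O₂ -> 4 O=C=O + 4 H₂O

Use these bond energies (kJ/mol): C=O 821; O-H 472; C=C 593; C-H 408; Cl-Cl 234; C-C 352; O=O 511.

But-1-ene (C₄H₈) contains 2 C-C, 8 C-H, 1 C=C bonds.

ΔH ≈ −2717 kJ

Bonds broken (reactants):
  C-C: 2 × 352 = 704
  C-H: 8 × 408 = 3264
  C=C: 1 × 593 = 593
  O=O: 6 × 511 = 3066
  Σ(broken) = 7627 kJ
Bonds formed (products):
  C=O: 8 × 821 = 6568
  O-H: 8 × 472 = 3776
  Σ(formed) = 10344 kJ
ΔH = Σ(broken) − Σ(formed) = 7627 − 10344 = −2717 kJ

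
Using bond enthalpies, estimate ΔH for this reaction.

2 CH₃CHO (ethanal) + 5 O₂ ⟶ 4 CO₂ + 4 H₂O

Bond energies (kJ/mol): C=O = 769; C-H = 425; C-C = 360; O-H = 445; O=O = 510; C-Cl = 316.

ΔH ≈ −1504 kJ

Bonds broken (reactants):
  C-C: 2 × 360 = 720
  C-H: 8 × 425 = 3400
  C=O: 2 × 769 = 1538
  O=O: 5 × 510 = 2550
  Σ(broken) = 8208 kJ
Bonds formed (products):
  C=O: 8 × 769 = 6152
  O-H: 8 × 445 = 3560
  Σ(formed) = 9712 kJ
ΔH = Σ(broken) − Σ(formed) = 8208 − 9712 = −1504 kJ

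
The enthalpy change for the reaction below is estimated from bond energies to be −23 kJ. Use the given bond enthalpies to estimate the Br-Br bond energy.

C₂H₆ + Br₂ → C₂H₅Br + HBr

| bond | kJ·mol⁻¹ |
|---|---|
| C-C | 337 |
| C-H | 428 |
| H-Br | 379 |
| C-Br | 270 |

Let D be the Br-Br bond energy.
Σ(broken) = 1×D + 1×337 + 6×428 = 2905 + D
Σ(formed) = 1×270 + 1×337 + 5×428 + 1×379 = 3126
ΔH = Σ(broken) − Σ(formed) = (2905 + D) − (3126) = −221 + D
Setting this equal to −23 kJ gives D = 198 kJ/mol.

D(Br-Br) ≈ 198 kJ/mol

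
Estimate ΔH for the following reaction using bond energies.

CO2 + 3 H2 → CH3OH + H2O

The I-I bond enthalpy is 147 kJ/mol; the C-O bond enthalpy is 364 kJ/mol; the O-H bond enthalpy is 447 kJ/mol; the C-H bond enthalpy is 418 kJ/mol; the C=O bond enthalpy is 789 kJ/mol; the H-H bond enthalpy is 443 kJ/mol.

Bonds broken (reactants):
  C=O: 2 × 789 = 1578
  H-H: 3 × 443 = 1329
  Σ(broken) = 2907 kJ
Bonds formed (products):
  C-H: 3 × 418 = 1254
  C-O: 1 × 364 = 364
  O-H: 3 × 447 = 1341
  Σ(formed) = 2959 kJ
ΔH = Σ(broken) − Σ(formed) = 2907 − 2959 = −52 kJ

ΔH ≈ −52 kJ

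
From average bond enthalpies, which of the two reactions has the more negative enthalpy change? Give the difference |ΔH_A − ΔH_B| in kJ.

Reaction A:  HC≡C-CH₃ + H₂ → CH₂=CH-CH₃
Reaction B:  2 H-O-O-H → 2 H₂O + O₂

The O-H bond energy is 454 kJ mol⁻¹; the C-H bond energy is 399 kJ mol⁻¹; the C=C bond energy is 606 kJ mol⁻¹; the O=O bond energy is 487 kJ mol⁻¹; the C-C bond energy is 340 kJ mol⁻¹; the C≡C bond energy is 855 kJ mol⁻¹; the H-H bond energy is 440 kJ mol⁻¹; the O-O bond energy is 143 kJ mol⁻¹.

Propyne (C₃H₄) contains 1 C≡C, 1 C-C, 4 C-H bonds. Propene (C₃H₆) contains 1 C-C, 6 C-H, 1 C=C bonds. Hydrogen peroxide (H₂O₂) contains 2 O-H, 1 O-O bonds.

Reaction B, by 92 kJ

Reaction A:
  Bonds broken (reactants):
    C≡C: 1 × 855 = 855
    C-C: 1 × 340 = 340
    C-H: 4 × 399 = 1596
    H-H: 1 × 440 = 440
    Σ(broken) = 3231 kJ
  Bonds formed (products):
    C-C: 1 × 340 = 340
    C-H: 6 × 399 = 2394
    C=C: 1 × 606 = 606
    Σ(formed) = 3340 kJ
  ΔH_A = 3231 − 3340 = −109 kJ
Reaction B:
  Bonds broken (reactants):
    O-H: 4 × 454 = 1816
    O-O: 2 × 143 = 286
    Σ(broken) = 2102 kJ
  Bonds formed (products):
    O-H: 4 × 454 = 1816
    O=O: 1 × 487 = 487
    Σ(formed) = 2303 kJ
  ΔH_B = 2102 − 2303 = −201 kJ
ΔH_A − ΔH_B = +92 kJ, so reaction B has the more negative ΔH; |ΔH_A − ΔH_B| = 92 kJ.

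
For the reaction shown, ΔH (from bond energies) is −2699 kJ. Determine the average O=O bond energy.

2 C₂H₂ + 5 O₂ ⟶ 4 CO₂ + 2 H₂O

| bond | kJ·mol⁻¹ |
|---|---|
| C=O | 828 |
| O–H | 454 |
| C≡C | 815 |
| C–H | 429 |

D(O=O) ≈ 479 kJ/mol

Let D be the O=O bond energy.
Σ(broken) = 2×815 + 4×429 + 5×D = 3346 + 5D
Σ(formed) = 8×828 + 4×454 = 8440
ΔH = Σ(broken) − Σ(formed) = (3346 + 5D) − (8440) = −5094 + 5D
Setting this equal to −2699 kJ gives 5D = 2395, so D = 479 kJ/mol.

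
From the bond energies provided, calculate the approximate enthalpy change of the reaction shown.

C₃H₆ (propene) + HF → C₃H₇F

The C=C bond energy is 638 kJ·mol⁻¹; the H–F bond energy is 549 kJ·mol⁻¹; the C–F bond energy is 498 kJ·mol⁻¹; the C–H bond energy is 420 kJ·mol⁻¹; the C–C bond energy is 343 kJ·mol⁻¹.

ΔH ≈ −74 kJ

Bonds broken (reactants):
  C–C: 1 × 343 = 343
  C–H: 6 × 420 = 2520
  C=C: 1 × 638 = 638
  H–F: 1 × 549 = 549
  Σ(broken) = 4050 kJ
Bonds formed (products):
  C–C: 2 × 343 = 686
  C–F: 1 × 498 = 498
  C–H: 7 × 420 = 2940
  Σ(formed) = 4124 kJ
ΔH = Σ(broken) − Σ(formed) = 4050 − 4124 = −74 kJ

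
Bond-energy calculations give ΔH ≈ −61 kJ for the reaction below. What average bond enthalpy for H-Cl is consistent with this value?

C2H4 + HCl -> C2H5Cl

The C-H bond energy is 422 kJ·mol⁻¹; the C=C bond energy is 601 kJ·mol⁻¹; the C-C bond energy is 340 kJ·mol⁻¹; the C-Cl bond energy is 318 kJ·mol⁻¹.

Let D be the H-Cl bond energy.
Σ(broken) = 4×422 + 1×601 + 1×D = 2289 + D
Σ(formed) = 1×340 + 1×318 + 5×422 = 2768
ΔH = Σ(broken) − Σ(formed) = (2289 + D) − (2768) = −479 + D
Setting this equal to −61 kJ gives D = 418 kJ/mol.

D(H-Cl) ≈ 418 kJ/mol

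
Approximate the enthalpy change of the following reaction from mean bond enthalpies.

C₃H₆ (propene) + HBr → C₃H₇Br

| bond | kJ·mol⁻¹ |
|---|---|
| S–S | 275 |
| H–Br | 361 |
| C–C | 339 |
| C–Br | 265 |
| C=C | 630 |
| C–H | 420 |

Bonds broken (reactants):
  C–C: 1 × 339 = 339
  C–H: 6 × 420 = 2520
  C=C: 1 × 630 = 630
  H–Br: 1 × 361 = 361
  Σ(broken) = 3850 kJ
Bonds formed (products):
  C–Br: 1 × 265 = 265
  C–C: 2 × 339 = 678
  C–H: 7 × 420 = 2940
  Σ(formed) = 3883 kJ
ΔH = Σ(broken) − Σ(formed) = 3850 − 3883 = −33 kJ

ΔH ≈ −33 kJ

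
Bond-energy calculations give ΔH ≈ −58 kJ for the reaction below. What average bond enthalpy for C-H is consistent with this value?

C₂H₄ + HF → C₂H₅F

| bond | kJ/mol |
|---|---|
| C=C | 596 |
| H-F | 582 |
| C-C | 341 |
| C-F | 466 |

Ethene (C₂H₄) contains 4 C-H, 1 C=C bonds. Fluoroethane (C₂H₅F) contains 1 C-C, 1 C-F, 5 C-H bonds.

D(C-H) ≈ 429 kJ/mol

Let D be the C-H bond energy.
Σ(broken) = 4×D + 1×596 + 1×582 = 1178 + 4D
Σ(formed) = 1×341 + 1×466 + 5×D = 807 + 5D
ΔH = Σ(broken) − Σ(formed) = (1178 + 4D) − (807 + 5D) = +371 − D
Setting this equal to −58 kJ gives D = 429 kJ/mol.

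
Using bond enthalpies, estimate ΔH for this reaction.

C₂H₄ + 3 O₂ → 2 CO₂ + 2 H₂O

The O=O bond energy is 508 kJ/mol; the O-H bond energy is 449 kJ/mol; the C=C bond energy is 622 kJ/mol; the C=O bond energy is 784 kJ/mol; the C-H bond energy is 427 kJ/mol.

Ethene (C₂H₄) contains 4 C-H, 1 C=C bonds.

Bonds broken (reactants):
  C-H: 4 × 427 = 1708
  C=C: 1 × 622 = 622
  O=O: 3 × 508 = 1524
  Σ(broken) = 3854 kJ
Bonds formed (products):
  C=O: 4 × 784 = 3136
  O-H: 4 × 449 = 1796
  Σ(formed) = 4932 kJ
ΔH = Σ(broken) − Σ(formed) = 3854 − 4932 = −1078 kJ

ΔH ≈ −1078 kJ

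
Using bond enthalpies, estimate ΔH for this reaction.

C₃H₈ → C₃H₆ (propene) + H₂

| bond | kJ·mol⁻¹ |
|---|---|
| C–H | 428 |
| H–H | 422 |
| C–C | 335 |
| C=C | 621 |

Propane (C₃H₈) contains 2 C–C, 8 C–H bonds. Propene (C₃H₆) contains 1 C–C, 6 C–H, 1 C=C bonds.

ΔH ≈ +148 kJ

Bonds broken (reactants):
  C–C: 2 × 335 = 670
  C–H: 8 × 428 = 3424
  Σ(broken) = 4094 kJ
Bonds formed (products):
  C–C: 1 × 335 = 335
  C–H: 6 × 428 = 2568
  C=C: 1 × 621 = 621
  H–H: 1 × 422 = 422
  Σ(formed) = 3946 kJ
ΔH = Σ(broken) − Σ(formed) = 4094 − 3946 = +148 kJ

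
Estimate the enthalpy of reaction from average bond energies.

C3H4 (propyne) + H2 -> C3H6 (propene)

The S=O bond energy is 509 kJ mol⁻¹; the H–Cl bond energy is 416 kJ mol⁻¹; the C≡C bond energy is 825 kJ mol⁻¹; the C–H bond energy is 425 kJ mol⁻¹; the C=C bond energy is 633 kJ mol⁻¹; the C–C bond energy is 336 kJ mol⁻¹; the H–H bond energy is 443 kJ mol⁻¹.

ΔH ≈ −215 kJ

Bonds broken (reactants):
  C≡C: 1 × 825 = 825
  C–C: 1 × 336 = 336
  C–H: 4 × 425 = 1700
  H–H: 1 × 443 = 443
  Σ(broken) = 3304 kJ
Bonds formed (products):
  C–C: 1 × 336 = 336
  C–H: 6 × 425 = 2550
  C=C: 1 × 633 = 633
  Σ(formed) = 3519 kJ
ΔH = Σ(broken) − Σ(formed) = 3304 − 3519 = −215 kJ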